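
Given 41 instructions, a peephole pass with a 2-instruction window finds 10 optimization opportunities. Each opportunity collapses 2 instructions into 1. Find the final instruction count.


Each match removes 1 instructions.
Total removed = 10 * 1 = 10
Remaining = 41 - 10 = 31

31


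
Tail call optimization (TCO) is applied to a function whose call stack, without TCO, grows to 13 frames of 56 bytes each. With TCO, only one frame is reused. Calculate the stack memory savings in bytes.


Without TCO: 13 * 56 = 728 bytes
With TCO: reuse 1 frame = 56 bytes
Savings = 728 - 56 = 672

672


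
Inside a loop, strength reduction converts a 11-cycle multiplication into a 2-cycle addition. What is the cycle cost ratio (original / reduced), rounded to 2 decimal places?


Ratio = mult_cost / add_cost = 11 / 2 = 5.5

5.5


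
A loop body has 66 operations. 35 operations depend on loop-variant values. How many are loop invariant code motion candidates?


Invariant candidates = total - loop-dependent
= 66 - 35 = 31

31


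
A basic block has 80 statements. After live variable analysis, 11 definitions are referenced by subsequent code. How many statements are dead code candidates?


Dead code = total statements - live definitions
= 80 - 11 = 69

69


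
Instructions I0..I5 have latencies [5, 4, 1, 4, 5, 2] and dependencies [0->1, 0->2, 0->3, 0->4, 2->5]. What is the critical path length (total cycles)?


Compute longest path through dependency graph: dist(Ik) = max over predecessors of dist + latency(Ik).
dist(I0) = latency 5 = 5
dist(I1) = dist(I0) + 4 = 5 + 4 = 9
dist(I2) = dist(I0) + 1 = 5 + 1 = 6
dist(I3) = dist(I0) + 4 = 5 + 4 = 9
dist(I4) = dist(I0) + 5 = 5 + 5 = 10
dist(I5) = dist(I2) + 2 = 6 + 2 = 8
Critical path = max dist = 10

10


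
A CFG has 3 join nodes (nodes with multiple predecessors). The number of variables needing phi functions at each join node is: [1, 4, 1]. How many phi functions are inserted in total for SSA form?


Total phi functions = sum of phi functions at each join node
= 1 + 4 + 1 = 6

6


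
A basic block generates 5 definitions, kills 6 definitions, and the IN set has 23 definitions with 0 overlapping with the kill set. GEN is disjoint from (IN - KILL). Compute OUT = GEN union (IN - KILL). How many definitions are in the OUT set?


IN - KILL: 23 - 0 = 23 surviving definitions
OUT = GEN + surviving = 5 + 23 = 28

28


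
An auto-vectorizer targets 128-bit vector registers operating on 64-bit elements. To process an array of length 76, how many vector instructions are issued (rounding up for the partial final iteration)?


Width = 128 / 64 = 2 elements per vector op
Iterations = ceil(76 / 2) = 38

38


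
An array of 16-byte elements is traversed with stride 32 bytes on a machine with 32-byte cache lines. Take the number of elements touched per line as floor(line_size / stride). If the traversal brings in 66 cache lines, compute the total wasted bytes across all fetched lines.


Elements per line = floor(32 / 32) = 1
Bytes used per line = 1 * 16 = 16
Wasted per line = 32 - 16 = 16
Total wasted = 16 * 66 = 1056

1056


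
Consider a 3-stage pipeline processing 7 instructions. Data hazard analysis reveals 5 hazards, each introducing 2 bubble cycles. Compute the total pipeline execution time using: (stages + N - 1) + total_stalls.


Base cycles = 3 + 7 - 1 = 9
Total stalls = 5 * 2 = 10
Total = 9 + 10 = 19

19


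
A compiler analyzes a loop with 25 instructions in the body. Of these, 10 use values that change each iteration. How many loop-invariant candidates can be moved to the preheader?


Invariant candidates = total - loop-dependent
= 25 - 10 = 15

15


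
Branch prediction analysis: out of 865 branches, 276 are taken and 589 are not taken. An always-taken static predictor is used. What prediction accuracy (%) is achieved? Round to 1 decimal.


Predictor: always-taken
Correct predictions = 276
Accuracy = 276 / 865 * 100 = 31.9%

31.9


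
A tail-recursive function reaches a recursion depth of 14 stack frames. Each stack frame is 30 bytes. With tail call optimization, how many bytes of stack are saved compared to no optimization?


Without TCO: 14 * 30 = 420 bytes
With TCO: reuse 1 frame = 30 bytes
Savings = 420 - 30 = 390

390


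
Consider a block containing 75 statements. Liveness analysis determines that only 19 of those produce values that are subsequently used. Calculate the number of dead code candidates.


Dead code = total statements - live definitions
= 75 - 19 = 56

56


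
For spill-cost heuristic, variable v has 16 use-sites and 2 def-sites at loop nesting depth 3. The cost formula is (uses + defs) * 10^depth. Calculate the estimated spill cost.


uses + defs = 16 + 2 = 18
10^3 = 1000
Spill cost = 18 * 1000 = 18000

18000


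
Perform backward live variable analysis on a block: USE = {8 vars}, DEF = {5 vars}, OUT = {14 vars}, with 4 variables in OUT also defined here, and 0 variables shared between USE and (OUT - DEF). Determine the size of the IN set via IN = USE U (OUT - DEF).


OUT - DEF: 14 - 4 = 10
|IN| = |USE| + |OUT - DEF| - |USE ∩ (OUT - DEF)| = 8 + 10 - 0 = 18

18


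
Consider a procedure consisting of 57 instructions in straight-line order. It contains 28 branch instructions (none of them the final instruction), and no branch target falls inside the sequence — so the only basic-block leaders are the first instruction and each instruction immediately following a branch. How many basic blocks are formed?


With no in-sequence branch targets, the leaders are the first instruction plus the instruction after each branch.
Number of basic blocks = branches + 1
= 28 + 1 = 29

29


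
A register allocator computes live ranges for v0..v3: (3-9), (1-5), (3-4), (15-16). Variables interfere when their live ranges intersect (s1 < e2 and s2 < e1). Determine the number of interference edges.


Check all pairs for overlapping intervals.
Two intervals (s1,e1) and (s2,e2) overlap if s1 < e2 and s2 < e1.
v0 (3-9) vs v1..v3: overlaps v1, v2 -> 2
v1 (1-5) vs v2..v3: overlaps v2 -> 1
v2 (3-4) vs v3: overlaps none -> 0
Total overlapping pairs = 2 + 1 + 0 = 3

3


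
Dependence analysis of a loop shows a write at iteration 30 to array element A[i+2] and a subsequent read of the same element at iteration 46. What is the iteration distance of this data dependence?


Distance = read iteration - write iteration
= 46 - 30 = 16

16


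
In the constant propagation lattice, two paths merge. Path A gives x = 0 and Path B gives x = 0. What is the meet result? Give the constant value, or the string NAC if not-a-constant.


Meet operation: if both paths give the same constant, result is that constant; if they differ, result is NAC (not-a-constant).
Path A: 0, Path B: 0 -> equal
Result: constant -> 0

0


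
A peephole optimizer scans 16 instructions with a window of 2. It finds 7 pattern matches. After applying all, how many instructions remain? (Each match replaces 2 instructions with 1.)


Each match removes 1 instructions.
Total removed = 7 * 1 = 7
Remaining = 16 - 7 = 9

9


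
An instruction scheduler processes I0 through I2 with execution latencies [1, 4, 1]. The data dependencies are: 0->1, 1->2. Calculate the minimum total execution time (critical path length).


Compute longest path through dependency graph: dist(Ik) = max over predecessors of dist + latency(Ik).
dist(I0) = latency 1 = 1
dist(I1) = dist(I0) + 4 = 1 + 4 = 5
dist(I2) = dist(I1) + 1 = 5 + 1 = 6
Critical path = max dist = 6

6


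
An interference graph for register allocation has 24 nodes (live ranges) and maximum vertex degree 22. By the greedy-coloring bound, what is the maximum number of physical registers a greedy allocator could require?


Greedy coloring never needs more than (max_degree + 1) colors: when coloring a vertex, at most max_degree neighbors are already colored.
Upper bound = 22 + 1 = 23

23


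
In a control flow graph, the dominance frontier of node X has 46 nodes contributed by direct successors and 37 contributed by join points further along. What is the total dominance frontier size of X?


DF(X) = direct successor contributions + join point contributions
= 46 + 37 = 83

83


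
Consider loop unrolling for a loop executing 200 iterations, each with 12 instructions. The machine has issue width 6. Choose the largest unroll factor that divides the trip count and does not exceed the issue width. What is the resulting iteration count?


Largest divisor of 200 <= 6 is 5
New iterations = 200 / 5 = 40

40


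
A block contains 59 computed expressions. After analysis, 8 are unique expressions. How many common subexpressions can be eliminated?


CSE count = total expressions - unique expressions
= 59 - 8 = 51

51


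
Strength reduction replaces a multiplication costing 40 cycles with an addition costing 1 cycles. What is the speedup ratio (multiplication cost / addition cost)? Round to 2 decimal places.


Ratio = mult_cost / add_cost = 40 / 1 = 40.0

40.0


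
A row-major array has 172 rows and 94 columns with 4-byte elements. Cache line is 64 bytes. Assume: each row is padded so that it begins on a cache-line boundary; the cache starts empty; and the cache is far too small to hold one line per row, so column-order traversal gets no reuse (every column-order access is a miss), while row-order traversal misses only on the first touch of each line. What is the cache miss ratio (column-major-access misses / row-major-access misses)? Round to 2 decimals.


Each row occupies 94 * 4 = 376 bytes and starts on a line boundary, so it spans ceil(376 / 64) = 6 cache lines.
Row-major traversal misses (one per line touched): 172 * ceil(94 * 4 / 64) = 1032
Column-major traversal misses (no reuse, every access misses): 172 * 94 = 16168
Ratio = 16168 / 1032 = 15.67

15.67


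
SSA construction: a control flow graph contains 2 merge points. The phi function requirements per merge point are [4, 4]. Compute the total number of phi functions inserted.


Total phi functions = sum of phi functions at each join node
= 4 + 4 = 8

8


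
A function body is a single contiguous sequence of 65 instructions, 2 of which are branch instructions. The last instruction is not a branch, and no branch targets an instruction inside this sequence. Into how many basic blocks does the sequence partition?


With no in-sequence branch targets, the leaders are the first instruction plus the instruction after each branch.
Number of basic blocks = branches + 1
= 2 + 1 = 3

3


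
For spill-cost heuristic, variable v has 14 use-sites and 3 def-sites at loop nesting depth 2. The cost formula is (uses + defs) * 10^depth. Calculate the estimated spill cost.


uses + defs = 14 + 3 = 17
10^2 = 100
Spill cost = 17 * 100 = 1700

1700


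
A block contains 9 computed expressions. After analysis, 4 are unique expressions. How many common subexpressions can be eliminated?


CSE count = total expressions - unique expressions
= 9 - 4 = 5

5


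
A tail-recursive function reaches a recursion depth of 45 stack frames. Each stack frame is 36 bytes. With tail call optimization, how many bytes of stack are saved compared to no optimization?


Without TCO: 45 * 36 = 1620 bytes
With TCO: reuse 1 frame = 36 bytes
Savings = 1620 - 36 = 1584

1584


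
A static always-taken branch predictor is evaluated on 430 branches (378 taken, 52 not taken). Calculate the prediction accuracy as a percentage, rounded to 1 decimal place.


Predictor: always-taken
Correct predictions = 378
Accuracy = 378 / 430 * 100 = 87.9%

87.9


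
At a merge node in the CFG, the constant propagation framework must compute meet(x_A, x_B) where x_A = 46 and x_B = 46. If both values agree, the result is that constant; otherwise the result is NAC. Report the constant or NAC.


Meet operation: if both paths give the same constant, result is that constant; if they differ, result is NAC (not-a-constant).
Path A: 46, Path B: 46 -> equal
Result: constant -> 46

46


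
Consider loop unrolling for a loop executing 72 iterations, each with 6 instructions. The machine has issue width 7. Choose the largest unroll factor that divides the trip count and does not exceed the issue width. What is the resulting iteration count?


Largest divisor of 72 <= 7 is 6
New iterations = 72 / 6 = 12

12


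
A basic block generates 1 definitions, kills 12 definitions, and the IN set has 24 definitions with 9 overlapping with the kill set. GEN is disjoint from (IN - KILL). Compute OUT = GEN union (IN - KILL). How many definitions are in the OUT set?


IN - KILL: 24 - 9 = 15 surviving definitions
OUT = GEN + surviving = 1 + 15 = 16

16


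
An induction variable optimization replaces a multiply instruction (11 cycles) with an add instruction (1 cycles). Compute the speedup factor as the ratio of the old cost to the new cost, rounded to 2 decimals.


Ratio = mult_cost / add_cost = 11 / 1 = 11.0

11.0


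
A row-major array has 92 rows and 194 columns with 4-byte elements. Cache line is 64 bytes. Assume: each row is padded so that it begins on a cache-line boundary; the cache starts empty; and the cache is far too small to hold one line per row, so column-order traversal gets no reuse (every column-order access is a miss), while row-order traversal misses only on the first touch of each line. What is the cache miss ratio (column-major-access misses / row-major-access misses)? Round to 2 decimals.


Each row occupies 194 * 4 = 776 bytes and starts on a line boundary, so it spans ceil(776 / 64) = 13 cache lines.
Row-major traversal misses (one per line touched): 92 * ceil(194 * 4 / 64) = 1196
Column-major traversal misses (no reuse, every access misses): 92 * 194 = 17848
Ratio = 17848 / 1196 = 14.92

14.92


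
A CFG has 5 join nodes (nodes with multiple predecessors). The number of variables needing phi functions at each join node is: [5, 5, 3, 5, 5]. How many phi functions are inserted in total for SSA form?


Total phi functions = sum of phi functions at each join node
= 5 + 5 + 3 + 5 + 5 = 23

23


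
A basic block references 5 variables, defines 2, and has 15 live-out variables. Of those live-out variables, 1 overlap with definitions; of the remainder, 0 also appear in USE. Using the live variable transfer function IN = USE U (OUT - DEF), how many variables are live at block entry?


OUT - DEF: 15 - 1 = 14
|IN| = |USE| + |OUT - DEF| - |USE ∩ (OUT - DEF)| = 5 + 14 - 0 = 19

19


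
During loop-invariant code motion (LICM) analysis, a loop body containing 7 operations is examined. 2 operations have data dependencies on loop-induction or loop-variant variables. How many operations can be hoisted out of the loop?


Invariant candidates = total - loop-dependent
= 7 - 2 = 5

5


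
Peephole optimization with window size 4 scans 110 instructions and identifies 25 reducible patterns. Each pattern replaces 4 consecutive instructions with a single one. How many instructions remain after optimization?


Each match removes 3 instructions.
Total removed = 25 * 3 = 75
Remaining = 110 - 75 = 35

35


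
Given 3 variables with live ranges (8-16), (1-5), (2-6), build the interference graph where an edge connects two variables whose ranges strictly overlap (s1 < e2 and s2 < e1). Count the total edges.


Check all pairs for overlapping intervals.
Two intervals (s1,e1) and (s2,e2) overlap if s1 < e2 and s2 < e1.
v0 (8-16) vs v1..v2: overlaps none -> 0
v1 (1-5) vs v2: overlaps v2 -> 1
Total overlapping pairs = 0 + 1 = 1

1


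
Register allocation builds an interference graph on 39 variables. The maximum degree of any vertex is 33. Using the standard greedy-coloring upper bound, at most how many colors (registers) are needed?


Greedy coloring never needs more than (max_degree + 1) colors: when coloring a vertex, at most max_degree neighbors are already colored.
Upper bound = 33 + 1 = 34

34


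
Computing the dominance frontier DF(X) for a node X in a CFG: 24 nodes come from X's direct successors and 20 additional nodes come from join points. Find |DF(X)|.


DF(X) = direct successor contributions + join point contributions
= 24 + 20 = 44

44


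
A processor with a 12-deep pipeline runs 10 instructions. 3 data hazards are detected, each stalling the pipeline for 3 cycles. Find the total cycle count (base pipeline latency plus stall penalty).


Base cycles = 12 + 10 - 1 = 21
Total stalls = 3 * 3 = 9
Total = 21 + 9 = 30

30


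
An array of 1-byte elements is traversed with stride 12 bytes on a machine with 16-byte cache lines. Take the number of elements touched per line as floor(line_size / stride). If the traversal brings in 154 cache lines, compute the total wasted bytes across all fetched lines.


Elements per line = floor(16 / 12) = 1
Bytes used per line = 1 * 1 = 1
Wasted per line = 16 - 1 = 15
Total wasted = 15 * 154 = 2310

2310


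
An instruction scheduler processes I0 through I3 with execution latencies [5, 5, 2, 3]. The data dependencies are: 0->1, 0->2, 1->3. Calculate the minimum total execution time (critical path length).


Compute longest path through dependency graph: dist(Ik) = max over predecessors of dist + latency(Ik).
dist(I0) = latency 5 = 5
dist(I1) = dist(I0) + 5 = 5 + 5 = 10
dist(I2) = dist(I0) + 2 = 5 + 2 = 7
dist(I3) = dist(I1) + 3 = 10 + 3 = 13
Critical path = max dist = 13

13


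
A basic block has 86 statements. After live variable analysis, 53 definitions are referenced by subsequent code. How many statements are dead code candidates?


Dead code = total statements - live definitions
= 86 - 53 = 33

33


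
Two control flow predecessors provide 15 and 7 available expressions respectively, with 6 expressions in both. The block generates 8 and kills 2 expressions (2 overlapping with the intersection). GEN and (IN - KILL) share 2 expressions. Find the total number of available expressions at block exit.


IN = intersection of predecessors = 6
IN - KILL = 6 - 2 = 4
|OUT| = |GEN| + |IN - KILL| - |GEN ∩ (IN - KILL)| = 8 + 4 - 2 = 10

10


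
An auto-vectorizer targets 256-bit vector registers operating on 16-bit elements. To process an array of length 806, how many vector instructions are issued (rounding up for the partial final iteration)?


Width = 256 / 16 = 16 elements per vector op
Iterations = ceil(806 / 16) = 51

51


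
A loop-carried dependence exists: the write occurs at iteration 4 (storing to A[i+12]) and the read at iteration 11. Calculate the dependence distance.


Distance = read iteration - write iteration
= 11 - 4 = 7

7


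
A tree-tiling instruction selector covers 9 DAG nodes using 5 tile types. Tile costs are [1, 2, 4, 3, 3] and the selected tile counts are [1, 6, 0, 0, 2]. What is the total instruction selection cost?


Total cost = sum(count_i * cost_i)
= 1*1 + 6*2 + 0*4 + 0*3 + 2*3
= 19

19


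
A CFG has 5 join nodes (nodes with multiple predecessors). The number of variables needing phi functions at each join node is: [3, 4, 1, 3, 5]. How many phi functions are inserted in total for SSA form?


Total phi functions = sum of phi functions at each join node
= 3 + 4 + 1 + 3 + 5 = 16

16


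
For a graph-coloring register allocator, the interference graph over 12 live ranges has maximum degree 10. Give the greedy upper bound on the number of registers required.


Greedy coloring never needs more than (max_degree + 1) colors: when coloring a vertex, at most max_degree neighbors are already colored.
Upper bound = 10 + 1 = 11

11


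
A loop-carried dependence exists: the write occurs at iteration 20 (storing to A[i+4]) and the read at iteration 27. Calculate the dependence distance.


Distance = read iteration - write iteration
= 27 - 20 = 7

7


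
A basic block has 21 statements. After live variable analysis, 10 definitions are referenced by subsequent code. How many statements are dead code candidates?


Dead code = total statements - live definitions
= 21 - 10 = 11

11


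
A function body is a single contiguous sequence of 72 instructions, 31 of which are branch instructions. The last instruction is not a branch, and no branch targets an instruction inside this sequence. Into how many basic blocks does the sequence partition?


With no in-sequence branch targets, the leaders are the first instruction plus the instruction after each branch.
Number of basic blocks = branches + 1
= 31 + 1 = 32

32


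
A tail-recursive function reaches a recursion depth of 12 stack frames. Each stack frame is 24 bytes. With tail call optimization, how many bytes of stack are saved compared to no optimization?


Without TCO: 12 * 24 = 288 bytes
With TCO: reuse 1 frame = 24 bytes
Savings = 288 - 24 = 264

264


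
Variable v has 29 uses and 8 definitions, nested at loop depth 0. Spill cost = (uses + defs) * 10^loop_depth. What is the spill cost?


uses + defs = 29 + 8 = 37
10^0 = 1
Spill cost = 37 * 1 = 37

37


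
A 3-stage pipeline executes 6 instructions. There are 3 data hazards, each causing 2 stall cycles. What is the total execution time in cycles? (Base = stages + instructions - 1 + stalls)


Base cycles = 3 + 6 - 1 = 8
Total stalls = 3 * 2 = 6
Total = 8 + 6 = 14

14


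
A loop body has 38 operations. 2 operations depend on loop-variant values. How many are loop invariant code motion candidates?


Invariant candidates = total - loop-dependent
= 38 - 2 = 36

36


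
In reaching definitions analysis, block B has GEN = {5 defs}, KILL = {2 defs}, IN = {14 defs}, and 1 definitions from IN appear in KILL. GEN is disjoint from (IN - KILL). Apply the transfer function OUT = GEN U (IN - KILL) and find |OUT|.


IN - KILL: 14 - 1 = 13 surviving definitions
OUT = GEN + surviving = 5 + 13 = 18

18


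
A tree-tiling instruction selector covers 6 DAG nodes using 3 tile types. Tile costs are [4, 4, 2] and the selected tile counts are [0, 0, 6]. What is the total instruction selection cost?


Total cost = sum(count_i * cost_i)
= 0*4 + 0*4 + 6*2
= 12

12


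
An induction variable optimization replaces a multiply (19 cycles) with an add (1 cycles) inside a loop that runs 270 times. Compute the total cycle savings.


Per-iteration saving = 19 - 1 = 18
Total saved = 270 * 18 = 4860

4860


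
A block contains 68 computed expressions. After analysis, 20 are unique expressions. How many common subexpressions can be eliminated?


CSE count = total expressions - unique expressions
= 68 - 20 = 48

48


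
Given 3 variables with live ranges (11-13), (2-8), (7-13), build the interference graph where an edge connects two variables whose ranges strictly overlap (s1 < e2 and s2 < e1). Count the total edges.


Check all pairs for overlapping intervals.
Two intervals (s1,e1) and (s2,e2) overlap if s1 < e2 and s2 < e1.
v0 (11-13) vs v1..v2: overlaps v2 -> 1
v1 (2-8) vs v2: overlaps v2 -> 1
Total overlapping pairs = 1 + 1 = 2

2


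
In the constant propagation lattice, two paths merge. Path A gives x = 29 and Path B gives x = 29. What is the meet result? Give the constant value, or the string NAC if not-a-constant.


Meet operation: if both paths give the same constant, result is that constant; if they differ, result is NAC (not-a-constant).
Path A: 29, Path B: 29 -> equal
Result: constant -> 29

29


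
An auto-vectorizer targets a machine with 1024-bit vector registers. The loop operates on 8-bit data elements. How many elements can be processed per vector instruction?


Width = SIMD bits / data type bits
= 1024 / 8 = 128

128


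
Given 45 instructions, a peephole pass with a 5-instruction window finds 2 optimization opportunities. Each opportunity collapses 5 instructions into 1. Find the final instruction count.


Each match removes 4 instructions.
Total removed = 2 * 4 = 8
Remaining = 45 - 8 = 37

37


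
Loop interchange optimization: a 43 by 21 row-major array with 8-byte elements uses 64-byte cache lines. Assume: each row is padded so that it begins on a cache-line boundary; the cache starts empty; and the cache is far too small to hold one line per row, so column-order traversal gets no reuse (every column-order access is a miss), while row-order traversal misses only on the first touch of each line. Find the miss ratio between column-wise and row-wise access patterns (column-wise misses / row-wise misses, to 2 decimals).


Each row occupies 21 * 8 = 168 bytes and starts on a line boundary, so it spans ceil(168 / 64) = 3 cache lines.
Row-major traversal misses (one per line touched): 43 * ceil(21 * 8 / 64) = 129
Column-major traversal misses (no reuse, every access misses): 43 * 21 = 903
Ratio = 903 / 129 = 7.0

7.0


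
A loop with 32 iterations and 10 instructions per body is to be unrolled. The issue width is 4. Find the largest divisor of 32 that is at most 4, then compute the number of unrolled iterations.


Largest divisor of 32 <= 4 is 4
New iterations = 32 / 4 = 8

8


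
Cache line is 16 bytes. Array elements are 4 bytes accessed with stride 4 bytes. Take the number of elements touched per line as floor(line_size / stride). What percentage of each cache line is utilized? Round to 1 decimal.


Elements per cache line = floor(16 / 4) = 4
Bytes used = 4 * 4 = 16
Utilization = 16 / 16 * 100 = 100.0%

100.0


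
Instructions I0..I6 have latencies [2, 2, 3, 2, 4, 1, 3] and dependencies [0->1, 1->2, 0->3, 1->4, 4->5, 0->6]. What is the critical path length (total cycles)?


Compute longest path through dependency graph: dist(Ik) = max over predecessors of dist + latency(Ik).
dist(I0) = latency 2 = 2
dist(I1) = dist(I0) + 2 = 2 + 2 = 4
dist(I2) = dist(I1) + 3 = 4 + 3 = 7
dist(I3) = dist(I0) + 2 = 2 + 2 = 4
dist(I4) = dist(I1) + 4 = 4 + 4 = 8
dist(I5) = dist(I4) + 1 = 8 + 1 = 9
dist(I6) = dist(I0) + 3 = 2 + 3 = 5
Critical path = max dist = 9

9


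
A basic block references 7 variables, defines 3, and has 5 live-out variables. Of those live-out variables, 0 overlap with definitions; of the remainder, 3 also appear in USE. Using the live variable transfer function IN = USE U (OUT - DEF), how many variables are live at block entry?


OUT - DEF: 5 - 0 = 5
|IN| = |USE| + |OUT - DEF| - |USE ∩ (OUT - DEF)| = 7 + 5 - 3 = 9

9


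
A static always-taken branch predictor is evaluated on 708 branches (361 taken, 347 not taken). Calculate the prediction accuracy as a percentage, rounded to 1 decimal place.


Predictor: always-taken
Correct predictions = 361
Accuracy = 361 / 708 * 100 = 51.0%

51.0


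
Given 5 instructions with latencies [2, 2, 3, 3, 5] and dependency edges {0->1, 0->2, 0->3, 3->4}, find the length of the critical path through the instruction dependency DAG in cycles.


Compute longest path through dependency graph: dist(Ik) = max over predecessors of dist + latency(Ik).
dist(I0) = latency 2 = 2
dist(I1) = dist(I0) + 2 = 2 + 2 = 4
dist(I2) = dist(I0) + 3 = 2 + 3 = 5
dist(I3) = dist(I0) + 3 = 2 + 3 = 5
dist(I4) = dist(I3) + 5 = 5 + 5 = 10
Critical path = max dist = 10

10


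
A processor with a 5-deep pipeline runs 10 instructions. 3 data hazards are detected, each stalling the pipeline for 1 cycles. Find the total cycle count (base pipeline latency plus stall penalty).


Base cycles = 5 + 10 - 1 = 14
Total stalls = 3 * 1 = 3
Total = 14 + 3 = 17

17


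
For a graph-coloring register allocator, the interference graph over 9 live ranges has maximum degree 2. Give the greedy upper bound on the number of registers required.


Greedy coloring never needs more than (max_degree + 1) colors: when coloring a vertex, at most max_degree neighbors are already colored.
Upper bound = 2 + 1 = 3

3


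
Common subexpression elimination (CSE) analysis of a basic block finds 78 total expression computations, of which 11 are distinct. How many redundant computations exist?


CSE count = total expressions - unique expressions
= 78 - 11 = 67

67


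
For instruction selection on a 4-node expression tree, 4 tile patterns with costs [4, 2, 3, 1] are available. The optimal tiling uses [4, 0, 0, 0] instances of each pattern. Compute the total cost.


Total cost = sum(count_i * cost_i)
= 4*4 + 0*2 + 0*3 + 0*1
= 16

16


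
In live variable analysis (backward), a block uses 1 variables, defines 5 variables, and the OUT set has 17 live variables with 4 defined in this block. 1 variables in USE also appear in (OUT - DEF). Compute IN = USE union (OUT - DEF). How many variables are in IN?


OUT - DEF: 17 - 4 = 13
|IN| = |USE| + |OUT - DEF| - |USE ∩ (OUT - DEF)| = 1 + 13 - 1 = 13

13


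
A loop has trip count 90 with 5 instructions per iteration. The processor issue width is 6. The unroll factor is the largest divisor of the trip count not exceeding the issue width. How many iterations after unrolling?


Largest divisor of 90 <= 6 is 6
New iterations = 90 / 6 = 15

15


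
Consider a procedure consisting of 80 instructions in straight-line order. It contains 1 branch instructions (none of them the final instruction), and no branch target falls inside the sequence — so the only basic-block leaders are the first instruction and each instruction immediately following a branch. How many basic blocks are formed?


With no in-sequence branch targets, the leaders are the first instruction plus the instruction after each branch.
Number of basic blocks = branches + 1
= 1 + 1 = 2

2


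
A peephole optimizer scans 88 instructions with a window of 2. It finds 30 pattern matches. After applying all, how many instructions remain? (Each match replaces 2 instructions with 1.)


Each match removes 1 instructions.
Total removed = 30 * 1 = 30
Remaining = 88 - 30 = 58

58


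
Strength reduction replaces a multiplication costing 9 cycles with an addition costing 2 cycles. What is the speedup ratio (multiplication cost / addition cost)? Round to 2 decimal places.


Ratio = mult_cost / add_cost = 9 / 2 = 4.5

4.5


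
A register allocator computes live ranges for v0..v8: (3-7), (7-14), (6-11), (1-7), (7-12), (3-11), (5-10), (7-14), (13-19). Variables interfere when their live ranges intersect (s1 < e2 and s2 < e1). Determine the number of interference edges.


Check all pairs for overlapping intervals.
Two intervals (s1,e1) and (s2,e2) overlap if s1 < e2 and s2 < e1.
v0 (3-7) vs v1..v8: overlaps v2, v3, v5, v6 -> 4
v1 (7-14) vs v2..v8: overlaps v2, v4, v5, v6, v7, v8 -> 6
v2 (6-11) vs v3..v8: overlaps v3, v4, v5, v6, v7 -> 5
v3 (1-7) vs v4..v8: overlaps v5, v6 -> 2
v4 (7-12) vs v5..v8: overlaps v5, v6, v7 -> 3
v5 (3-11) vs v6..v8: overlaps v6, v7 -> 2
v6 (5-10) vs v7..v8: overlaps v7 -> 1
v7 (7-14) vs v8: overlaps v8 -> 1
Total overlapping pairs = 4 + 6 + 5 + 2 + 3 + 2 + 1 + 1 = 24

24


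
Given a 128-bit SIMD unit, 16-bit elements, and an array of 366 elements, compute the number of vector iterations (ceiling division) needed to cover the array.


Width = 128 / 16 = 8 elements per vector op
Iterations = ceil(366 / 8) = 46

46


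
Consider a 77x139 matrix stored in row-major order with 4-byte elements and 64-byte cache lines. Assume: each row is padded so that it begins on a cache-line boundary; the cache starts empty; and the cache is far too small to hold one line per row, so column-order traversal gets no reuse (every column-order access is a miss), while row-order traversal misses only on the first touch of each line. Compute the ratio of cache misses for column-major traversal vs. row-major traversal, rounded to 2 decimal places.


Each row occupies 139 * 4 = 556 bytes and starts on a line boundary, so it spans ceil(556 / 64) = 9 cache lines.
Row-major traversal misses (one per line touched): 77 * ceil(139 * 4 / 64) = 693
Column-major traversal misses (no reuse, every access misses): 77 * 139 = 10703
Ratio = 10703 / 693 = 15.44

15.44


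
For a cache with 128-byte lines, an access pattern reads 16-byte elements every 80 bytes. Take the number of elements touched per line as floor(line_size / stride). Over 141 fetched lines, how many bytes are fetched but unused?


Elements per line = floor(128 / 80) = 1
Bytes used per line = 1 * 16 = 16
Wasted per line = 128 - 16 = 112
Total wasted = 112 * 141 = 15792

15792


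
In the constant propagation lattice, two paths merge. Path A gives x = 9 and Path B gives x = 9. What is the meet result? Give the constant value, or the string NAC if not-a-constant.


Meet operation: if both paths give the same constant, result is that constant; if they differ, result is NAC (not-a-constant).
Path A: 9, Path B: 9 -> equal
Result: constant -> 9

9


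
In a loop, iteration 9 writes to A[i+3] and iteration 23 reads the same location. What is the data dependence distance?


Distance = read iteration - write iteration
= 23 - 9 = 14

14


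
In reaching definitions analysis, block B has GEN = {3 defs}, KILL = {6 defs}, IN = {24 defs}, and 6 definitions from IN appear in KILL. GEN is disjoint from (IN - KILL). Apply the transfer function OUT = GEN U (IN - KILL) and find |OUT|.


IN - KILL: 24 - 6 = 18 surviving definitions
OUT = GEN + surviving = 3 + 18 = 21

21


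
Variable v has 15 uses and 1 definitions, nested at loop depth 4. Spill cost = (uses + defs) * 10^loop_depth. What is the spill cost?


uses + defs = 15 + 1 = 16
10^4 = 10000
Spill cost = 16 * 10000 = 160000

160000


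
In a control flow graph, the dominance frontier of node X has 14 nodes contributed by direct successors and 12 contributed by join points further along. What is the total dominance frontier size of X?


DF(X) = direct successor contributions + join point contributions
= 14 + 12 = 26

26


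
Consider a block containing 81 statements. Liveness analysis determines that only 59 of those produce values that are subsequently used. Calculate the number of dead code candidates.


Dead code = total statements - live definitions
= 81 - 59 = 22

22


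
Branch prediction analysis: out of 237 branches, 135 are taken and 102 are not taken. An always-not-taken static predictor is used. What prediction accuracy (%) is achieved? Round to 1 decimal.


Predictor: always-not-taken
Correct predictions = 102
Accuracy = 102 / 237 * 100 = 43.0%

43.0


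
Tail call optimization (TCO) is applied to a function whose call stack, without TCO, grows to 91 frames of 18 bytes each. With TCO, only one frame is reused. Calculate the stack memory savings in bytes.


Without TCO: 91 * 18 = 1638 bytes
With TCO: reuse 1 frame = 18 bytes
Savings = 1638 - 18 = 1620

1620


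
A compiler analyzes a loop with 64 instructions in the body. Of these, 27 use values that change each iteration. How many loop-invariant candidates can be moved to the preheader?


Invariant candidates = total - loop-dependent
= 64 - 27 = 37

37


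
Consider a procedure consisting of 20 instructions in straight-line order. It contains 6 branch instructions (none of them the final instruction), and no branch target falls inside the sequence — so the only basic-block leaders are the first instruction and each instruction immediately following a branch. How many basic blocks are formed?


With no in-sequence branch targets, the leaders are the first instruction plus the instruction after each branch.
Number of basic blocks = branches + 1
= 6 + 1 = 7

7


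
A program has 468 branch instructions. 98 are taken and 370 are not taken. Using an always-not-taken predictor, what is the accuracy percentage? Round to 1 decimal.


Predictor: always-not-taken
Correct predictions = 370
Accuracy = 370 / 468 * 100 = 79.1%

79.1


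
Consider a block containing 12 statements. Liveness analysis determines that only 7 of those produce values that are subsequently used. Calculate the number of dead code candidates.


Dead code = total statements - live definitions
= 12 - 7 = 5

5


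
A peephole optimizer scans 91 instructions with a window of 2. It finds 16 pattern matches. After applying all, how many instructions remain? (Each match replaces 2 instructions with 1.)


Each match removes 1 instructions.
Total removed = 16 * 1 = 16
Remaining = 91 - 16 = 75

75


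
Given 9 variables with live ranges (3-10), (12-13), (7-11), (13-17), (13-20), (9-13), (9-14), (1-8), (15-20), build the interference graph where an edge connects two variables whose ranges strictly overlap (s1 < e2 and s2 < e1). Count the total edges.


Check all pairs for overlapping intervals.
Two intervals (s1,e1) and (s2,e2) overlap if s1 < e2 and s2 < e1.
v0 (3-10) vs v1..v8: overlaps v2, v5, v6, v7 -> 4
v1 (12-13) vs v2..v8: overlaps v5, v6 -> 2
v2 (7-11) vs v3..v8: overlaps v5, v6, v7 -> 3
v3 (13-17) vs v4..v8: overlaps v4, v6, v8 -> 3
v4 (13-20) vs v5..v8: overlaps v6, v8 -> 2
v5 (9-13) vs v6..v8: overlaps v6 -> 1
v6 (9-14) vs v7..v8: overlaps none -> 0
v7 (1-8) vs v8: overlaps none -> 0
Total overlapping pairs = 4 + 2 + 3 + 3 + 2 + 1 + 0 + 0 = 15

15


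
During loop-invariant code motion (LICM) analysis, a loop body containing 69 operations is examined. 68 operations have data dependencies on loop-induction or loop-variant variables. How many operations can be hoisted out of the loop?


Invariant candidates = total - loop-dependent
= 69 - 68 = 1

1


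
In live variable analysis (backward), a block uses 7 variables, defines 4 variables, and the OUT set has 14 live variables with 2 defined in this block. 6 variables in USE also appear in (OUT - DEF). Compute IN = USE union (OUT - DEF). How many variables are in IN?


OUT - DEF: 14 - 2 = 12
|IN| = |USE| + |OUT - DEF| - |USE ∩ (OUT - DEF)| = 7 + 12 - 6 = 13

13


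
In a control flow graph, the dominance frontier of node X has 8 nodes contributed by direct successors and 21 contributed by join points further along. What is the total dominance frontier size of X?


DF(X) = direct successor contributions + join point contributions
= 8 + 21 = 29

29


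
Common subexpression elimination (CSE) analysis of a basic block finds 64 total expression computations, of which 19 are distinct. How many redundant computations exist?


CSE count = total expressions - unique expressions
= 64 - 19 = 45

45


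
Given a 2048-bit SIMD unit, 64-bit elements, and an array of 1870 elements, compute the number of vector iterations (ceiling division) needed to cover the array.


Width = 2048 / 64 = 32 elements per vector op
Iterations = ceil(1870 / 32) = 59

59


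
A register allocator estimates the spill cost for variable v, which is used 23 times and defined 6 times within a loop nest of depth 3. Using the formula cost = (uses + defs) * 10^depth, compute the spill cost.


uses + defs = 23 + 6 = 29
10^3 = 1000
Spill cost = 29 * 1000 = 29000

29000


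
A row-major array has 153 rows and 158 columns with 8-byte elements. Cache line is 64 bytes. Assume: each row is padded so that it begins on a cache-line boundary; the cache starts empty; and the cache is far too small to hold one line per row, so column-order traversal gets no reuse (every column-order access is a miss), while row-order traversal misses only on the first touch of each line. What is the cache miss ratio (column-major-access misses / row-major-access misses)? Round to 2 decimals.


Each row occupies 158 * 8 = 1264 bytes and starts on a line boundary, so it spans ceil(1264 / 64) = 20 cache lines.
Row-major traversal misses (one per line touched): 153 * ceil(158 * 8 / 64) = 3060
Column-major traversal misses (no reuse, every access misses): 153 * 158 = 24174
Ratio = 24174 / 3060 = 7.9

7.9


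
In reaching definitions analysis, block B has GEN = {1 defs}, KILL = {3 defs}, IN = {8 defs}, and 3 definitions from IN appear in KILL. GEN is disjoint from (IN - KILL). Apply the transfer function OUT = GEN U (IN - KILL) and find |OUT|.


IN - KILL: 8 - 3 = 5 surviving definitions
OUT = GEN + surviving = 1 + 5 = 6

6


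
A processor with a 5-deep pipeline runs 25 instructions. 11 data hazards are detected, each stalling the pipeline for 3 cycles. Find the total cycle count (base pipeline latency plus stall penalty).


Base cycles = 5 + 25 - 1 = 29
Total stalls = 11 * 3 = 33
Total = 29 + 33 = 62

62
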